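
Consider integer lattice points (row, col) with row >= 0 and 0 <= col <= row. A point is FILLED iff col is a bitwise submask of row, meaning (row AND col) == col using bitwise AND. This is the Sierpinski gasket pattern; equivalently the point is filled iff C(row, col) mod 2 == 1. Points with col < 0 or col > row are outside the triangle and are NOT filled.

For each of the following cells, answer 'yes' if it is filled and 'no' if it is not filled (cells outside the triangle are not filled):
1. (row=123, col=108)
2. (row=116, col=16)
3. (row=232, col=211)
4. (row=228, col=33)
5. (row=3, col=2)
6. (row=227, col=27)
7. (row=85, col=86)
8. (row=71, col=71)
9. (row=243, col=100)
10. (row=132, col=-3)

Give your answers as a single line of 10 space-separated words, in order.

(123,108): row=0b1111011, col=0b1101100, row AND col = 0b1101000 = 104; 104 != 108 -> empty
(116,16): row=0b1110100, col=0b10000, row AND col = 0b10000 = 16; 16 == 16 -> filled
(232,211): row=0b11101000, col=0b11010011, row AND col = 0b11000000 = 192; 192 != 211 -> empty
(228,33): row=0b11100100, col=0b100001, row AND col = 0b100000 = 32; 32 != 33 -> empty
(3,2): row=0b11, col=0b10, row AND col = 0b10 = 2; 2 == 2 -> filled
(227,27): row=0b11100011, col=0b11011, row AND col = 0b11 = 3; 3 != 27 -> empty
(85,86): col outside [0, 85] -> not filled
(71,71): row=0b1000111, col=0b1000111, row AND col = 0b1000111 = 71; 71 == 71 -> filled
(243,100): row=0b11110011, col=0b1100100, row AND col = 0b1100000 = 96; 96 != 100 -> empty
(132,-3): col outside [0, 132] -> not filled

Answer: no yes no no yes no no yes no no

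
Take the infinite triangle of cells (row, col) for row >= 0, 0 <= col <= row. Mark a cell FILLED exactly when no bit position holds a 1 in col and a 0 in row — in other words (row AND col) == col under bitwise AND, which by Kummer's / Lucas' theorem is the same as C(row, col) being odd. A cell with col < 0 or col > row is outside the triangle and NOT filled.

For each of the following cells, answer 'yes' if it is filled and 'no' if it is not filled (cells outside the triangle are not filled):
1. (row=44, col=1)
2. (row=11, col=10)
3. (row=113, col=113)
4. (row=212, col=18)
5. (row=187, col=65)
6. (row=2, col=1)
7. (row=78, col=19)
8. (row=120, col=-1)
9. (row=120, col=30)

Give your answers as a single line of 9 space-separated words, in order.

(44,1): row=0b101100, col=0b1, row AND col = 0b0 = 0; 0 != 1 -> empty
(11,10): row=0b1011, col=0b1010, row AND col = 0b1010 = 10; 10 == 10 -> filled
(113,113): row=0b1110001, col=0b1110001, row AND col = 0b1110001 = 113; 113 == 113 -> filled
(212,18): row=0b11010100, col=0b10010, row AND col = 0b10000 = 16; 16 != 18 -> empty
(187,65): row=0b10111011, col=0b1000001, row AND col = 0b1 = 1; 1 != 65 -> empty
(2,1): row=0b10, col=0b1, row AND col = 0b0 = 0; 0 != 1 -> empty
(78,19): row=0b1001110, col=0b10011, row AND col = 0b10 = 2; 2 != 19 -> empty
(120,-1): col outside [0, 120] -> not filled
(120,30): row=0b1111000, col=0b11110, row AND col = 0b11000 = 24; 24 != 30 -> empty

Answer: no yes yes no no no no no no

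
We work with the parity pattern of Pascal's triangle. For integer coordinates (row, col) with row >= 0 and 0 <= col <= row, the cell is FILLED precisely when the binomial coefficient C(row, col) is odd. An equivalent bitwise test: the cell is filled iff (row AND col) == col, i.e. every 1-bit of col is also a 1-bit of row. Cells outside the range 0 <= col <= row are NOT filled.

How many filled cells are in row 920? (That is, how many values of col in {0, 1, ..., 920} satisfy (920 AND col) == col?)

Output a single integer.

920 in binary = 1110011000
popcount(920) = number of 1-bits in 1110011000 = 5
A col c satisfies (920 AND c) == c iff every set bit of c is also set in 920; each of the 5 set bits of 920 can independently be on or off in c.
count = 2^5 = 32

Answer: 32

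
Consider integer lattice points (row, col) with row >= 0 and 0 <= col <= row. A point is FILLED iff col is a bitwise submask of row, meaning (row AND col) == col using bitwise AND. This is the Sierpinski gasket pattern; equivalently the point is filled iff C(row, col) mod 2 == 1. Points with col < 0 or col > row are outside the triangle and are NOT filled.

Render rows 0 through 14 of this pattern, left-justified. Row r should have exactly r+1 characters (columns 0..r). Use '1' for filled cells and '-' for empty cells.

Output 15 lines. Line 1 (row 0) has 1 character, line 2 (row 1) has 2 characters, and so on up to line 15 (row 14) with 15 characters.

r0=0: 1
r1=1: 11
r2=10: 1-1
r3=11: 1111
r4=100: 1---1
r5=101: 11--11
r6=110: 1-1-1-1
r7=111: 11111111
r8=1000: 1-------1
r9=1001: 11------11
r10=1010: 1-1-----1-1
r11=1011: 1111----1111
r12=1100: 1---1---1---1
r13=1101: 11--11--11--11
r14=1110: 1-1-1-1-1-1-1-1

Answer: 1
11
1-1
1111
1---1
11--11
1-1-1-1
11111111
1-------1
11------11
1-1-----1-1
1111----1111
1---1---1---1
11--11--11--11
1-1-1-1-1-1-1-1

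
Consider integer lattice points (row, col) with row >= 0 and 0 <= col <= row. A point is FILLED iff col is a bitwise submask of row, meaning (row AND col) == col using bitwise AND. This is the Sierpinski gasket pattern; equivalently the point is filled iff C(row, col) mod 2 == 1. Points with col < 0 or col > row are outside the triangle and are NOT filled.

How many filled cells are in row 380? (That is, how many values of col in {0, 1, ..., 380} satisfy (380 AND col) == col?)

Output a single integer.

Answer: 64

Derivation:
380 in binary = 101111100
popcount(380) = number of 1-bits in 101111100 = 6
A col c satisfies (380 AND c) == c iff every set bit of c is also set in 380; each of the 6 set bits of 380 can independently be on or off in c.
count = 2^6 = 64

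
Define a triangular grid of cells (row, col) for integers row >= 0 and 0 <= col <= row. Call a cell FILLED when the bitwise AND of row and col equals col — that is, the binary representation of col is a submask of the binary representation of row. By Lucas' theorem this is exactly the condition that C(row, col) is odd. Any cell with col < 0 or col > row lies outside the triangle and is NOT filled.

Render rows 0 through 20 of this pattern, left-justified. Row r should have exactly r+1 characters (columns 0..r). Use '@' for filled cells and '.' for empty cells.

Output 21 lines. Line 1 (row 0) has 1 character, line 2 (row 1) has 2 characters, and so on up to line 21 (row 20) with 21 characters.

Answer: @
@@
@.@
@@@@
@...@
@@..@@
@.@.@.@
@@@@@@@@
@.......@
@@......@@
@.@.....@.@
@@@@....@@@@
@...@...@...@
@@..@@..@@..@@
@.@.@.@.@.@.@.@
@@@@@@@@@@@@@@@@
@...............@
@@..............@@
@.@.............@.@
@@@@............@@@@
@...@...........@...@

Derivation:
r0=0: @
r1=1: @@
r2=10: @.@
r3=11: @@@@
r4=100: @...@
r5=101: @@..@@
r6=110: @.@.@.@
r7=111: @@@@@@@@
r8=1000: @.......@
r9=1001: @@......@@
r10=1010: @.@.....@.@
r11=1011: @@@@....@@@@
r12=1100: @...@...@...@
r13=1101: @@..@@..@@..@@
r14=1110: @.@.@.@.@.@.@.@
r15=1111: @@@@@@@@@@@@@@@@
r16=10000: @...............@
r17=10001: @@..............@@
r18=10010: @.@.............@.@
r19=10011: @@@@............@@@@
r20=10100: @...@...........@...@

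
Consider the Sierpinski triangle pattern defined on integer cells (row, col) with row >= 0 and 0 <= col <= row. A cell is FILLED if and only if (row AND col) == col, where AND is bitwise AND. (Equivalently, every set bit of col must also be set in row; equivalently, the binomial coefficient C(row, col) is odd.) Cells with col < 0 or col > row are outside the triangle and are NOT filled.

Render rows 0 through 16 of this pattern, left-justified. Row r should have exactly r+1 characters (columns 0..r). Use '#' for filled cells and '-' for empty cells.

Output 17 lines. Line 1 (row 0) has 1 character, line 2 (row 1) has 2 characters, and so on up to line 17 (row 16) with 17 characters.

Answer: #
##
#-#
####
#---#
##--##
#-#-#-#
########
#-------#
##------##
#-#-----#-#
####----####
#---#---#---#
##--##--##--##
#-#-#-#-#-#-#-#
################
#---------------#

Derivation:
r0=0: #
r1=1: ##
r2=10: #-#
r3=11: ####
r4=100: #---#
r5=101: ##--##
r6=110: #-#-#-#
r7=111: ########
r8=1000: #-------#
r9=1001: ##------##
r10=1010: #-#-----#-#
r11=1011: ####----####
r12=1100: #---#---#---#
r13=1101: ##--##--##--##
r14=1110: #-#-#-#-#-#-#-#
r15=1111: ################
r16=10000: #---------------#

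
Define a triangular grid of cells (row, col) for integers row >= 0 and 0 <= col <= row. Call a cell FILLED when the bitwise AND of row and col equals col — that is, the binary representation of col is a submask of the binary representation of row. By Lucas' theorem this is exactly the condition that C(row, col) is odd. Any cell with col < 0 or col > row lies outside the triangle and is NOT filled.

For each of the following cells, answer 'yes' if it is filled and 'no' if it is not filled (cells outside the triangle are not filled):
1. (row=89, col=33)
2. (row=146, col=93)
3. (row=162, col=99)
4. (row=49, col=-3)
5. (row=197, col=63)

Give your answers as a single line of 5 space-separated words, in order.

Answer: no no no no no

Derivation:
(89,33): row=0b1011001, col=0b100001, row AND col = 0b1 = 1; 1 != 33 -> empty
(146,93): row=0b10010010, col=0b1011101, row AND col = 0b10000 = 16; 16 != 93 -> empty
(162,99): row=0b10100010, col=0b1100011, row AND col = 0b100010 = 34; 34 != 99 -> empty
(49,-3): col outside [0, 49] -> not filled
(197,63): row=0b11000101, col=0b111111, row AND col = 0b101 = 5; 5 != 63 -> empty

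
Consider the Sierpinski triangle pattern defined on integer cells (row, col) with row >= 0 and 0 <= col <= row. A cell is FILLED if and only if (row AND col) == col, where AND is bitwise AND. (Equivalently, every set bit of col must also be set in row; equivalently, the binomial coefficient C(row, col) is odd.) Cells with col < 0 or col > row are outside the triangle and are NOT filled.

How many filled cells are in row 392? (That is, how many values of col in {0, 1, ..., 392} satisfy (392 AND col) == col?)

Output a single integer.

Answer: 8

Derivation:
392 in binary = 110001000
popcount(392) = number of 1-bits in 110001000 = 3
A col c satisfies (392 AND c) == c iff every set bit of c is also set in 392; each of the 3 set bits of 392 can independently be on or off in c.
count = 2^3 = 8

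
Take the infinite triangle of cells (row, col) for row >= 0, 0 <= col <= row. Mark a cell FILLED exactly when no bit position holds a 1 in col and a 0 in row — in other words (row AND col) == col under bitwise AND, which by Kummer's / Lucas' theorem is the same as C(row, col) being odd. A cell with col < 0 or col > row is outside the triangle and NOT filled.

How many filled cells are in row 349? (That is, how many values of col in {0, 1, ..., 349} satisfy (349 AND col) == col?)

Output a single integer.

Answer: 64

Derivation:
349 in binary = 101011101
popcount(349) = number of 1-bits in 101011101 = 6
A col c satisfies (349 AND c) == c iff every set bit of c is also set in 349; each of the 6 set bits of 349 can independently be on or off in c.
count = 2^6 = 64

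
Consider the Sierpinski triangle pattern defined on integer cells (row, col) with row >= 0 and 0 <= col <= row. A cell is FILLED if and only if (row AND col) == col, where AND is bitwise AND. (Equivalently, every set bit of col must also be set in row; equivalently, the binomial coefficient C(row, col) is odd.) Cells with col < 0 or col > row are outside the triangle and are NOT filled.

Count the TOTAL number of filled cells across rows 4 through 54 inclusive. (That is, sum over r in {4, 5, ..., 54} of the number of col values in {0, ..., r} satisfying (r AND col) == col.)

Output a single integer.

r4=100 pc1: +2 =2
r5=101 pc2: +4 =6
r6=110 pc2: +4 =10
r7=111 pc3: +8 =18
r8=1000 pc1: +2 =20
r9=1001 pc2: +4 =24
r10=1010 pc2: +4 =28
r11=1011 pc3: +8 =36
r12=1100 pc2: +4 =40
r13=1101 pc3: +8 =48
r14=1110 pc3: +8 =56
r15=1111 pc4: +16 =72
r16=10000 pc1: +2 =74
r17=10001 pc2: +4 =78
r18=10010 pc2: +4 =82
r19=10011 pc3: +8 =90
r20=10100 pc2: +4 =94
r21=10101 pc3: +8 =102
r22=10110 pc3: +8 =110
r23=10111 pc4: +16 =126
r24=11000 pc2: +4 =130
r25=11001 pc3: +8 =138
r26=11010 pc3: +8 =146
r27=11011 pc4: +16 =162
r28=11100 pc3: +8 =170
r29=11101 pc4: +16 =186
r30=11110 pc4: +16 =202
r31=11111 pc5: +32 =234
r32=100000 pc1: +2 =236
r33=100001 pc2: +4 =240
r34=100010 pc2: +4 =244
r35=100011 pc3: +8 =252
r36=100100 pc2: +4 =256
r37=100101 pc3: +8 =264
r38=100110 pc3: +8 =272
r39=100111 pc4: +16 =288
r40=101000 pc2: +4 =292
r41=101001 pc3: +8 =300
r42=101010 pc3: +8 =308
r43=101011 pc4: +16 =324
r44=101100 pc3: +8 =332
r45=101101 pc4: +16 =348
r46=101110 pc4: +16 =364
r47=101111 pc5: +32 =396
r48=110000 pc2: +4 =400
r49=110001 pc3: +8 =408
r50=110010 pc3: +8 =416
r51=110011 pc4: +16 =432
r52=110100 pc3: +8 =440
r53=110101 pc4: +16 =456
r54=110110 pc4: +16 =472

Answer: 472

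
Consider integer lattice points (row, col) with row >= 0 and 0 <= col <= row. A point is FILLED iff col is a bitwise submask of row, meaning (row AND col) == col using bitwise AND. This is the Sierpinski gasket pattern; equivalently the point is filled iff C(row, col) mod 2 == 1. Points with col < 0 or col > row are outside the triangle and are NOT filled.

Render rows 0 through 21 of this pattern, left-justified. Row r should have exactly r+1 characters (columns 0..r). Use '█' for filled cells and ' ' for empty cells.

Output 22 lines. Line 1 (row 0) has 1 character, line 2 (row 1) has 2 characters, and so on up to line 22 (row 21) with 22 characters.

Answer: █
██
█ █
████
█   █
██  ██
█ █ █ █
████████
█       █
██      ██
█ █     █ █
████    ████
█   █   █   █
██  ██  ██  ██
█ █ █ █ █ █ █ █
████████████████
█               █
██              ██
█ █             █ █
████            ████
█   █           █   █
██  ██          ██  ██

Derivation:
r0=0: █
r1=1: ██
r2=10: █ █
r3=11: ████
r4=100: █   █
r5=101: ██  ██
r6=110: █ █ █ █
r7=111: ████████
r8=1000: █       █
r9=1001: ██      ██
r10=1010: █ █     █ █
r11=1011: ████    ████
r12=1100: █   █   █   █
r13=1101: ██  ██  ██  ██
r14=1110: █ █ █ █ █ █ █ █
r15=1111: ████████████████
r16=10000: █               █
r17=10001: ██              ██
r18=10010: █ █             █ █
r19=10011: ████            ████
r20=10100: █   █           █   █
r21=10101: ██  ██          ██  ██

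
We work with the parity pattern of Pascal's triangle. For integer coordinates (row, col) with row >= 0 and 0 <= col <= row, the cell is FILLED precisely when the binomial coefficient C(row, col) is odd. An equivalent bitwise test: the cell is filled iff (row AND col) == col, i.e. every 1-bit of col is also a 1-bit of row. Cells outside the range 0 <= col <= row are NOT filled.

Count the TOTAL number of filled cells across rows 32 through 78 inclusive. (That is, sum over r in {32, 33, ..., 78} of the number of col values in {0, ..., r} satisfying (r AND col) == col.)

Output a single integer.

r32=100000 pc1: +2 =2
r33=100001 pc2: +4 =6
r34=100010 pc2: +4 =10
r35=100011 pc3: +8 =18
r36=100100 pc2: +4 =22
r37=100101 pc3: +8 =30
r38=100110 pc3: +8 =38
r39=100111 pc4: +16 =54
r40=101000 pc2: +4 =58
r41=101001 pc3: +8 =66
r42=101010 pc3: +8 =74
r43=101011 pc4: +16 =90
r44=101100 pc3: +8 =98
r45=101101 pc4: +16 =114
r46=101110 pc4: +16 =130
r47=101111 pc5: +32 =162
r48=110000 pc2: +4 =166
r49=110001 pc3: +8 =174
r50=110010 pc3: +8 =182
r51=110011 pc4: +16 =198
r52=110100 pc3: +8 =206
r53=110101 pc4: +16 =222
r54=110110 pc4: +16 =238
r55=110111 pc5: +32 =270
r56=111000 pc3: +8 =278
r57=111001 pc4: +16 =294
r58=111010 pc4: +16 =310
r59=111011 pc5: +32 =342
r60=111100 pc4: +16 =358
r61=111101 pc5: +32 =390
r62=111110 pc5: +32 =422
r63=111111 pc6: +64 =486
r64=1000000 pc1: +2 =488
r65=1000001 pc2: +4 =492
r66=1000010 pc2: +4 =496
r67=1000011 pc3: +8 =504
r68=1000100 pc2: +4 =508
r69=1000101 pc3: +8 =516
r70=1000110 pc3: +8 =524
r71=1000111 pc4: +16 =540
r72=1001000 pc2: +4 =544
r73=1001001 pc3: +8 =552
r74=1001010 pc3: +8 =560
r75=1001011 pc4: +16 =576
r76=1001100 pc3: +8 =584
r77=1001101 pc4: +16 =600
r78=1001110 pc4: +16 =616

Answer: 616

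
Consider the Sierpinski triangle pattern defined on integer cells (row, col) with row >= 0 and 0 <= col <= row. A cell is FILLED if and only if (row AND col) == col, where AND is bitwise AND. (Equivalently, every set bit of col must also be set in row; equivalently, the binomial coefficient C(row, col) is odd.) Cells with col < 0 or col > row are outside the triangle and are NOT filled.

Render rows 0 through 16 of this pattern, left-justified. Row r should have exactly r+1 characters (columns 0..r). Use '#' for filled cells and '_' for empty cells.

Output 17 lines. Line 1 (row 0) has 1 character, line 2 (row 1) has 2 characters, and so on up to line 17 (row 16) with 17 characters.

r0=0: #
r1=1: ##
r2=10: #_#
r3=11: ####
r4=100: #___#
r5=101: ##__##
r6=110: #_#_#_#
r7=111: ########
r8=1000: #_______#
r9=1001: ##______##
r10=1010: #_#_____#_#
r11=1011: ####____####
r12=1100: #___#___#___#
r13=1101: ##__##__##__##
r14=1110: #_#_#_#_#_#_#_#
r15=1111: ################
r16=10000: #_______________#

Answer: #
##
#_#
####
#___#
##__##
#_#_#_#
########
#_______#
##______##
#_#_____#_#
####____####
#___#___#___#
##__##__##__##
#_#_#_#_#_#_#_#
################
#_______________#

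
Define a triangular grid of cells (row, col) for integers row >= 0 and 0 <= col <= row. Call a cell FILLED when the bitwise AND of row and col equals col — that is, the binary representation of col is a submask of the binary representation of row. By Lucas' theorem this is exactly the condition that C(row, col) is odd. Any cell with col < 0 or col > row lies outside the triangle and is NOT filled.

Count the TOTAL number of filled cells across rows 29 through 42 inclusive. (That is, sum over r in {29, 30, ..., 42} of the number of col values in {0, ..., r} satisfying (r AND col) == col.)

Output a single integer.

r29=11101 pc4: +16 =16
r30=11110 pc4: +16 =32
r31=11111 pc5: +32 =64
r32=100000 pc1: +2 =66
r33=100001 pc2: +4 =70
r34=100010 pc2: +4 =74
r35=100011 pc3: +8 =82
r36=100100 pc2: +4 =86
r37=100101 pc3: +8 =94
r38=100110 pc3: +8 =102
r39=100111 pc4: +16 =118
r40=101000 pc2: +4 =122
r41=101001 pc3: +8 =130
r42=101010 pc3: +8 =138

Answer: 138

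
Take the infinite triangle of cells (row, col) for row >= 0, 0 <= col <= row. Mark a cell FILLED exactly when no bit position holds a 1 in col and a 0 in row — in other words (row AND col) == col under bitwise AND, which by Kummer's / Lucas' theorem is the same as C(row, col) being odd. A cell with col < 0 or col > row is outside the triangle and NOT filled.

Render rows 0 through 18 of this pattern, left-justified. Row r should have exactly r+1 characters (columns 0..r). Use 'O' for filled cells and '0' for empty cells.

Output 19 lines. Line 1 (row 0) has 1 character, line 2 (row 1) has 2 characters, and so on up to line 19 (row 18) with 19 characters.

r0=0: O
r1=1: OO
r2=10: O0O
r3=11: OOOO
r4=100: O000O
r5=101: OO00OO
r6=110: O0O0O0O
r7=111: OOOOOOOO
r8=1000: O0000000O
r9=1001: OO000000OO
r10=1010: O0O00000O0O
r11=1011: OOOO0000OOOO
r12=1100: O000O000O000O
r13=1101: OO00OO00OO00OO
r14=1110: O0O0O0O0O0O0O0O
r15=1111: OOOOOOOOOOOOOOOO
r16=10000: O000000000000000O
r17=10001: OO00000000000000OO
r18=10010: O0O0000000000000O0O

Answer: O
OO
O0O
OOOO
O000O
OO00OO
O0O0O0O
OOOOOOOO
O0000000O
OO000000OO
O0O00000O0O
OOOO0000OOOO
O000O000O000O
OO00OO00OO00OO
O0O0O0O0O0O0O0O
OOOOOOOOOOOOOOOO
O000000000000000O
OO00000000000000OO
O0O0000000000000O0O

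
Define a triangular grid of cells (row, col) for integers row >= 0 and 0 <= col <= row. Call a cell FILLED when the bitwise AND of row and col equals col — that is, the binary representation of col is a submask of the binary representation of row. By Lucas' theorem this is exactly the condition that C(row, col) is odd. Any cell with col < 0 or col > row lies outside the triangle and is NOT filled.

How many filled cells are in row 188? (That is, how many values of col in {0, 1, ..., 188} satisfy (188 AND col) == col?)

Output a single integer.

188 in binary = 10111100
popcount(188) = number of 1-bits in 10111100 = 5
A col c satisfies (188 AND c) == c iff every set bit of c is also set in 188; each of the 5 set bits of 188 can independently be on or off in c.
count = 2^5 = 32

Answer: 32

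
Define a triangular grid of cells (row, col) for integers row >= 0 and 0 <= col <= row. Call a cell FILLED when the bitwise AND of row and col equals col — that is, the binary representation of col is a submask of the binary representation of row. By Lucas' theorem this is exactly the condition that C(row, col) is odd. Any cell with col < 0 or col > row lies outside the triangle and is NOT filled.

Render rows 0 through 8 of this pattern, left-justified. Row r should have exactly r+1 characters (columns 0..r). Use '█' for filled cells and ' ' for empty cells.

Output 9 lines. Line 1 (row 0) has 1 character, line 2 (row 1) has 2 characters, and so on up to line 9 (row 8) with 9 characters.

Answer: █
██
█ █
████
█   █
██  ██
█ █ █ █
████████
█       █

Derivation:
r0=0: █
r1=1: ██
r2=10: █ █
r3=11: ████
r4=100: █   █
r5=101: ██  ██
r6=110: █ █ █ █
r7=111: ████████
r8=1000: █       █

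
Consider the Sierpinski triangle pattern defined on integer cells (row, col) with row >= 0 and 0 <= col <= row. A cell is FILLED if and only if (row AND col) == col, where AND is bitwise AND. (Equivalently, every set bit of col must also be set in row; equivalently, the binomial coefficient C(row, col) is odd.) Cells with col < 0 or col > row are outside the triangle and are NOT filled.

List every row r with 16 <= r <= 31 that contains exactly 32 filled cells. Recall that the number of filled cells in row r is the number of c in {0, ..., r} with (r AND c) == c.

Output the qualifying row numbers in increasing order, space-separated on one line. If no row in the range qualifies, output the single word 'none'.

Answer: 31

Derivation:
Row r has 2^popcount(r) filled cells, so we need popcount(r) = log2(32) = 5.
Scan r = 16..31 and keep those with exactly 5 one-bits:
r=16=10000 popcount=1 -> skip
r=17=10001 popcount=2 -> skip
r=18=10010 popcount=2 -> skip
r=19=10011 popcount=3 -> skip
r=20=10100 popcount=2 -> skip
r=21=10101 popcount=3 -> skip
r=22=10110 popcount=3 -> skip
r=23=10111 popcount=4 -> skip
r=24=11000 popcount=2 -> skip
r=25=11001 popcount=3 -> skip
r=26=11010 popcount=3 -> skip
r=27=11011 popcount=4 -> skip
r=28=11100 popcount=3 -> skip
r=29=11101 popcount=4 -> skip
r=30=11110 popcount=4 -> skip
r=31=11111 popcount=5 -> KEEP
Kept rows: 31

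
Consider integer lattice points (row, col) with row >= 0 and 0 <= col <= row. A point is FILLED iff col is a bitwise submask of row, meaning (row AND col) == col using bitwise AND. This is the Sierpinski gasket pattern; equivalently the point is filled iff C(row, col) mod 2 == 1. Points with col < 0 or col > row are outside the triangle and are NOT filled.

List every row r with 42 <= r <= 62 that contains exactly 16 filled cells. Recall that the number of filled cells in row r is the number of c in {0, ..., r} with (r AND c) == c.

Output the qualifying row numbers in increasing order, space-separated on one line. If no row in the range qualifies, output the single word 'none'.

Row r has 2^popcount(r) filled cells, so we need popcount(r) = log2(16) = 4.
Scan r = 42..62 and keep those with exactly 4 one-bits:
r=42=101010 popcount=3 -> skip
r=43=101011 popcount=4 -> KEEP
r=44=101100 popcount=3 -> skip
r=45=101101 popcount=4 -> KEEP
r=46=101110 popcount=4 -> KEEP
r=47=101111 popcount=5 -> skip
r=48=110000 popcount=2 -> skip
r=49=110001 popcount=3 -> skip
r=50=110010 popcount=3 -> skip
r=51=110011 popcount=4 -> KEEP
r=52=110100 popcount=3 -> skip
r=53=110101 popcount=4 -> KEEP
r=54=110110 popcount=4 -> KEEP
r=55=110111 popcount=5 -> skip
r=56=111000 popcount=3 -> skip
r=57=111001 popcount=4 -> KEEP
r=58=111010 popcount=4 -> KEEP
r=59=111011 popcount=5 -> skip
r=60=111100 popcount=4 -> KEEP
r=61=111101 popcount=5 -> skip
r=62=111110 popcount=5 -> skip
Kept rows: 43 45 46 51 53 54 57 58 60

Answer: 43 45 46 51 53 54 57 58 60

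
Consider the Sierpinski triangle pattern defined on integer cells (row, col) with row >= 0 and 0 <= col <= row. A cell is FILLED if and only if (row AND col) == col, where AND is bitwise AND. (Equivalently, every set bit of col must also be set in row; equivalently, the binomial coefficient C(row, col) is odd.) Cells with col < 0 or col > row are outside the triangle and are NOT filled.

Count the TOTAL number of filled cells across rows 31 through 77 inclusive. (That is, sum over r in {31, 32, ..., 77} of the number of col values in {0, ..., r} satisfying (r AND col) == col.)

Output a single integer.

r31=11111 pc5: +32 =32
r32=100000 pc1: +2 =34
r33=100001 pc2: +4 =38
r34=100010 pc2: +4 =42
r35=100011 pc3: +8 =50
r36=100100 pc2: +4 =54
r37=100101 pc3: +8 =62
r38=100110 pc3: +8 =70
r39=100111 pc4: +16 =86
r40=101000 pc2: +4 =90
r41=101001 pc3: +8 =98
r42=101010 pc3: +8 =106
r43=101011 pc4: +16 =122
r44=101100 pc3: +8 =130
r45=101101 pc4: +16 =146
r46=101110 pc4: +16 =162
r47=101111 pc5: +32 =194
r48=110000 pc2: +4 =198
r49=110001 pc3: +8 =206
r50=110010 pc3: +8 =214
r51=110011 pc4: +16 =230
r52=110100 pc3: +8 =238
r53=110101 pc4: +16 =254
r54=110110 pc4: +16 =270
r55=110111 pc5: +32 =302
r56=111000 pc3: +8 =310
r57=111001 pc4: +16 =326
r58=111010 pc4: +16 =342
r59=111011 pc5: +32 =374
r60=111100 pc4: +16 =390
r61=111101 pc5: +32 =422
r62=111110 pc5: +32 =454
r63=111111 pc6: +64 =518
r64=1000000 pc1: +2 =520
r65=1000001 pc2: +4 =524
r66=1000010 pc2: +4 =528
r67=1000011 pc3: +8 =536
r68=1000100 pc2: +4 =540
r69=1000101 pc3: +8 =548
r70=1000110 pc3: +8 =556
r71=1000111 pc4: +16 =572
r72=1001000 pc2: +4 =576
r73=1001001 pc3: +8 =584
r74=1001010 pc3: +8 =592
r75=1001011 pc4: +16 =608
r76=1001100 pc3: +8 =616
r77=1001101 pc4: +16 =632

Answer: 632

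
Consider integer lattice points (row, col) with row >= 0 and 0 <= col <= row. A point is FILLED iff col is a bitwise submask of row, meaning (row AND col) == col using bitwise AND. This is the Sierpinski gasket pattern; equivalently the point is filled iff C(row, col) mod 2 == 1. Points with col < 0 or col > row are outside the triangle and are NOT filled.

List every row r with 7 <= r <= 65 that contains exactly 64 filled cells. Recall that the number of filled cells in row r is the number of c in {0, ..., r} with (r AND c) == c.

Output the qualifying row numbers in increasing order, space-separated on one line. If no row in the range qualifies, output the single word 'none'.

Row r has 2^popcount(r) filled cells, so we need popcount(r) = log2(64) = 6.
Scan r = 7..65 and keep those with exactly 6 one-bits:
r=7=111 popcount=3 -> skip
r=8=1000 popcount=1 -> skip
r=9=1001 popcount=2 -> skip
r=10=1010 popcount=2 -> skip
r=11=1011 popcount=3 -> skip
r=12=1100 popcount=2 -> skip
r=13=1101 popcount=3 -> skip
r=14=1110 popcount=3 -> skip
r=15=1111 popcount=4 -> skip
r=16=10000 popcount=1 -> skip
r=17=10001 popcount=2 -> skip
r=18=10010 popcount=2 -> skip
r=19=10011 popcount=3 -> skip
r=20=10100 popcount=2 -> skip
r=21=10101 popcount=3 -> skip
r=22=10110 popcount=3 -> skip
r=23=10111 popcount=4 -> skip
r=24=11000 popcount=2 -> skip
r=25=11001 popcount=3 -> skip
r=26=11010 popcount=3 -> skip
r=27=11011 popcount=4 -> skip
r=28=11100 popcount=3 -> skip
r=29=11101 popcount=4 -> skip
r=30=11110 popcount=4 -> skip
r=31=11111 popcount=5 -> skip
r=32=100000 popcount=1 -> skip
r=33=100001 popcount=2 -> skip
r=34=100010 popcount=2 -> skip
r=35=100011 popcount=3 -> skip
r=36=100100 popcount=2 -> skip
r=37=100101 popcount=3 -> skip
r=38=100110 popcount=3 -> skip
r=39=100111 popcount=4 -> skip
r=40=101000 popcount=2 -> skip
r=41=101001 popcount=3 -> skip
r=42=101010 popcount=3 -> skip
r=43=101011 popcount=4 -> skip
r=44=101100 popcount=3 -> skip
r=45=101101 popcount=4 -> skip
r=46=101110 popcount=4 -> skip
r=47=101111 popcount=5 -> skip
r=48=110000 popcount=2 -> skip
r=49=110001 popcount=3 -> skip
r=50=110010 popcount=3 -> skip
r=51=110011 popcount=4 -> skip
r=52=110100 popcount=3 -> skip
r=53=110101 popcount=4 -> skip
r=54=110110 popcount=4 -> skip
r=55=110111 popcount=5 -> skip
r=56=111000 popcount=3 -> skip
r=57=111001 popcount=4 -> skip
r=58=111010 popcount=4 -> skip
r=59=111011 popcount=5 -> skip
r=60=111100 popcount=4 -> skip
r=61=111101 popcount=5 -> skip
r=62=111110 popcount=5 -> skip
r=63=111111 popcount=6 -> KEEP
r=64=1000000 popcount=1 -> skip
r=65=1000001 popcount=2 -> skip
Kept rows: 63

Answer: 63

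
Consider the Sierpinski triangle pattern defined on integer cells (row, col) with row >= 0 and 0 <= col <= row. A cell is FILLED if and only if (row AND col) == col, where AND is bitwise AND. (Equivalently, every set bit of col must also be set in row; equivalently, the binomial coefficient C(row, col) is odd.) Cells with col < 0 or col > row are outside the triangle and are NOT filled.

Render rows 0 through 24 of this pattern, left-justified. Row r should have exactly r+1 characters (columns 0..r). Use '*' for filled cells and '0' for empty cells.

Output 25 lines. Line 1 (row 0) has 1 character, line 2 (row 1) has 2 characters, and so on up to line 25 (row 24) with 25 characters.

Answer: *
**
*0*
****
*000*
**00**
*0*0*0*
********
*0000000*
**000000**
*0*00000*0*
****0000****
*000*000*000*
**00**00**00**
*0*0*0*0*0*0*0*
****************
*000000000000000*
**00000000000000**
*0*0000000000000*0*
****000000000000****
*000*00000000000*000*
**00**0000000000**00**
*0*0*0*000000000*0*0*0*
********00000000********
*0000000*0000000*0000000*

Derivation:
r0=0: *
r1=1: **
r2=10: *0*
r3=11: ****
r4=100: *000*
r5=101: **00**
r6=110: *0*0*0*
r7=111: ********
r8=1000: *0000000*
r9=1001: **000000**
r10=1010: *0*00000*0*
r11=1011: ****0000****
r12=1100: *000*000*000*
r13=1101: **00**00**00**
r14=1110: *0*0*0*0*0*0*0*
r15=1111: ****************
r16=10000: *000000000000000*
r17=10001: **00000000000000**
r18=10010: *0*0000000000000*0*
r19=10011: ****000000000000****
r20=10100: *000*00000000000*000*
r21=10101: **00**0000000000**00**
r22=10110: *0*0*0*000000000*0*0*0*
r23=10111: ********00000000********
r24=11000: *0000000*0000000*0000000*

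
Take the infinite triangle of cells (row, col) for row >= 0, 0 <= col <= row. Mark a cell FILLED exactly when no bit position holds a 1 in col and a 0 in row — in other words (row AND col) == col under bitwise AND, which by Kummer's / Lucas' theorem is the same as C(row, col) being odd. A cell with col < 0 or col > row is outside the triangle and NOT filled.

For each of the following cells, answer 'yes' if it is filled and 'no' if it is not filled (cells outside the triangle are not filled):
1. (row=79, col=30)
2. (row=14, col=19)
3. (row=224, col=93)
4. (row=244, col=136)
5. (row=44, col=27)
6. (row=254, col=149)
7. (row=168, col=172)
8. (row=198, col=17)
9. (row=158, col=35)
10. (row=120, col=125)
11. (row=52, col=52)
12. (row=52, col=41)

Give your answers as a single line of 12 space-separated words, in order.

Answer: no no no no no no no no no no yes no

Derivation:
(79,30): row=0b1001111, col=0b11110, row AND col = 0b1110 = 14; 14 != 30 -> empty
(14,19): col outside [0, 14] -> not filled
(224,93): row=0b11100000, col=0b1011101, row AND col = 0b1000000 = 64; 64 != 93 -> empty
(244,136): row=0b11110100, col=0b10001000, row AND col = 0b10000000 = 128; 128 != 136 -> empty
(44,27): row=0b101100, col=0b11011, row AND col = 0b1000 = 8; 8 != 27 -> empty
(254,149): row=0b11111110, col=0b10010101, row AND col = 0b10010100 = 148; 148 != 149 -> empty
(168,172): col outside [0, 168] -> not filled
(198,17): row=0b11000110, col=0b10001, row AND col = 0b0 = 0; 0 != 17 -> empty
(158,35): row=0b10011110, col=0b100011, row AND col = 0b10 = 2; 2 != 35 -> empty
(120,125): col outside [0, 120] -> not filled
(52,52): row=0b110100, col=0b110100, row AND col = 0b110100 = 52; 52 == 52 -> filled
(52,41): row=0b110100, col=0b101001, row AND col = 0b100000 = 32; 32 != 41 -> empty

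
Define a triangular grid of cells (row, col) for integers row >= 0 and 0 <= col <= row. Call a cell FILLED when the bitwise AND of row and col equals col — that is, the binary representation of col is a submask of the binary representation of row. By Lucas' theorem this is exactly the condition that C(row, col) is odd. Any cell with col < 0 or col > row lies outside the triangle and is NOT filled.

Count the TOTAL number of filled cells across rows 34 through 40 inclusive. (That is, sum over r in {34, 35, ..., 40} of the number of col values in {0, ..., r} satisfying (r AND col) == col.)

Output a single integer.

Answer: 52

Derivation:
r34=100010 pc2: +4 =4
r35=100011 pc3: +8 =12
r36=100100 pc2: +4 =16
r37=100101 pc3: +8 =24
r38=100110 pc3: +8 =32
r39=100111 pc4: +16 =48
r40=101000 pc2: +4 =52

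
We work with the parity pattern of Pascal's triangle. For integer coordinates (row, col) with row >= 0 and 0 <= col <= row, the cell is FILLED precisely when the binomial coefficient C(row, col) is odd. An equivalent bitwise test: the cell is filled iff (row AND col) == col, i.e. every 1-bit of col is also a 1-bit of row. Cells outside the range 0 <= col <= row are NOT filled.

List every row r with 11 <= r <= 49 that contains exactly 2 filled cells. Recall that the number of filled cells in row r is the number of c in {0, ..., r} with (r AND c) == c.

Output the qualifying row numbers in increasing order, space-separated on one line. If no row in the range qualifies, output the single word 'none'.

Row r has 2^popcount(r) filled cells, so we need popcount(r) = log2(2) = 1.
Scan r = 11..49 and keep those with exactly 1 one-bits:
r=11=1011 popcount=3 -> skip
r=12=1100 popcount=2 -> skip
r=13=1101 popcount=3 -> skip
r=14=1110 popcount=3 -> skip
r=15=1111 popcount=4 -> skip
r=16=10000 popcount=1 -> KEEP
r=17=10001 popcount=2 -> skip
r=18=10010 popcount=2 -> skip
r=19=10011 popcount=3 -> skip
r=20=10100 popcount=2 -> skip
r=21=10101 popcount=3 -> skip
r=22=10110 popcount=3 -> skip
r=23=10111 popcount=4 -> skip
r=24=11000 popcount=2 -> skip
r=25=11001 popcount=3 -> skip
r=26=11010 popcount=3 -> skip
r=27=11011 popcount=4 -> skip
r=28=11100 popcount=3 -> skip
r=29=11101 popcount=4 -> skip
r=30=11110 popcount=4 -> skip
r=31=11111 popcount=5 -> skip
r=32=100000 popcount=1 -> KEEP
r=33=100001 popcount=2 -> skip
r=34=100010 popcount=2 -> skip
r=35=100011 popcount=3 -> skip
r=36=100100 popcount=2 -> skip
r=37=100101 popcount=3 -> skip
r=38=100110 popcount=3 -> skip
r=39=100111 popcount=4 -> skip
r=40=101000 popcount=2 -> skip
r=41=101001 popcount=3 -> skip
r=42=101010 popcount=3 -> skip
r=43=101011 popcount=4 -> skip
r=44=101100 popcount=3 -> skip
r=45=101101 popcount=4 -> skip
r=46=101110 popcount=4 -> skip
r=47=101111 popcount=5 -> skip
r=48=110000 popcount=2 -> skip
r=49=110001 popcount=3 -> skip
Kept rows: 16 32

Answer: 16 32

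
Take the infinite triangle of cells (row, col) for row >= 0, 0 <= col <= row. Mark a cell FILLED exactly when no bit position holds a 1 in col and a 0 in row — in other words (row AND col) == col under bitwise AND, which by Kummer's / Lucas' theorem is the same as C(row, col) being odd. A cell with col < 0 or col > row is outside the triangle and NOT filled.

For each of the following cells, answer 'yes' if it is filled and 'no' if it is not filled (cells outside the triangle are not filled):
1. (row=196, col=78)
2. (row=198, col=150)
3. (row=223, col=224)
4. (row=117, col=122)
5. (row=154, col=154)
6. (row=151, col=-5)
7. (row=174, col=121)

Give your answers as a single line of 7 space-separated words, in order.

Answer: no no no no yes no no

Derivation:
(196,78): row=0b11000100, col=0b1001110, row AND col = 0b1000100 = 68; 68 != 78 -> empty
(198,150): row=0b11000110, col=0b10010110, row AND col = 0b10000110 = 134; 134 != 150 -> empty
(223,224): col outside [0, 223] -> not filled
(117,122): col outside [0, 117] -> not filled
(154,154): row=0b10011010, col=0b10011010, row AND col = 0b10011010 = 154; 154 == 154 -> filled
(151,-5): col outside [0, 151] -> not filled
(174,121): row=0b10101110, col=0b1111001, row AND col = 0b101000 = 40; 40 != 121 -> empty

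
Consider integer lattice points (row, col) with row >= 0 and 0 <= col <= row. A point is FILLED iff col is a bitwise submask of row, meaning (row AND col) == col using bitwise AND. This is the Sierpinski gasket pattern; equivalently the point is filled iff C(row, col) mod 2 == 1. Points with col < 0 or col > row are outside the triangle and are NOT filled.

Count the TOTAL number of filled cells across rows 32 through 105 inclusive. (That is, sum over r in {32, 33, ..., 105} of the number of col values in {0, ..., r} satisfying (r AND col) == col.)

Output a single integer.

r32=100000 pc1: +2 =2
r33=100001 pc2: +4 =6
r34=100010 pc2: +4 =10
r35=100011 pc3: +8 =18
r36=100100 pc2: +4 =22
r37=100101 pc3: +8 =30
r38=100110 pc3: +8 =38
r39=100111 pc4: +16 =54
r40=101000 pc2: +4 =58
r41=101001 pc3: +8 =66
r42=101010 pc3: +8 =74
r43=101011 pc4: +16 =90
r44=101100 pc3: +8 =98
r45=101101 pc4: +16 =114
r46=101110 pc4: +16 =130
r47=101111 pc5: +32 =162
r48=110000 pc2: +4 =166
r49=110001 pc3: +8 =174
r50=110010 pc3: +8 =182
r51=110011 pc4: +16 =198
r52=110100 pc3: +8 =206
r53=110101 pc4: +16 =222
r54=110110 pc4: +16 =238
r55=110111 pc5: +32 =270
r56=111000 pc3: +8 =278
r57=111001 pc4: +16 =294
r58=111010 pc4: +16 =310
r59=111011 pc5: +32 =342
r60=111100 pc4: +16 =358
r61=111101 pc5: +32 =390
r62=111110 pc5: +32 =422
r63=111111 pc6: +64 =486
r64=1000000 pc1: +2 =488
r65=1000001 pc2: +4 =492
r66=1000010 pc2: +4 =496
r67=1000011 pc3: +8 =504
r68=1000100 pc2: +4 =508
r69=1000101 pc3: +8 =516
r70=1000110 pc3: +8 =524
r71=1000111 pc4: +16 =540
r72=1001000 pc2: +4 =544
r73=1001001 pc3: +8 =552
r74=1001010 pc3: +8 =560
r75=1001011 pc4: +16 =576
r76=1001100 pc3: +8 =584
r77=1001101 pc4: +16 =600
r78=1001110 pc4: +16 =616
r79=1001111 pc5: +32 =648
r80=1010000 pc2: +4 =652
r81=1010001 pc3: +8 =660
r82=1010010 pc3: +8 =668
r83=1010011 pc4: +16 =684
r84=1010100 pc3: +8 =692
r85=1010101 pc4: +16 =708
r86=1010110 pc4: +16 =724
r87=1010111 pc5: +32 =756
r88=1011000 pc3: +8 =764
r89=1011001 pc4: +16 =780
r90=1011010 pc4: +16 =796
r91=1011011 pc5: +32 =828
r92=1011100 pc4: +16 =844
r93=1011101 pc5: +32 =876
r94=1011110 pc5: +32 =908
r95=1011111 pc6: +64 =972
r96=1100000 pc2: +4 =976
r97=1100001 pc3: +8 =984
r98=1100010 pc3: +8 =992
r99=1100011 pc4: +16 =1008
r100=1100100 pc3: +8 =1016
r101=1100101 pc4: +16 =1032
r102=1100110 pc4: +16 =1048
r103=1100111 pc5: +32 =1080
r104=1101000 pc3: +8 =1088
r105=1101001 pc4: +16 =1104

Answer: 1104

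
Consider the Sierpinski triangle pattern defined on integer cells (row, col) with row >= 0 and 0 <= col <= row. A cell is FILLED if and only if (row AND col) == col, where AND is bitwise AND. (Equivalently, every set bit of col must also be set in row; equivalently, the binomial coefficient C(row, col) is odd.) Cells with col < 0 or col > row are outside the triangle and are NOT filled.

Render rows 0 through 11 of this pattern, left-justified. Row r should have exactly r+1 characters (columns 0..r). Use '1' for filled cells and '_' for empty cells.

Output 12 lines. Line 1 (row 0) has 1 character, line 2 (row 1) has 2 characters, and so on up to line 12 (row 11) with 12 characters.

Answer: 1
11
1_1
1111
1___1
11__11
1_1_1_1
11111111
1_______1
11______11
1_1_____1_1
1111____1111

Derivation:
r0=0: 1
r1=1: 11
r2=10: 1_1
r3=11: 1111
r4=100: 1___1
r5=101: 11__11
r6=110: 1_1_1_1
r7=111: 11111111
r8=1000: 1_______1
r9=1001: 11______11
r10=1010: 1_1_____1_1
r11=1011: 1111____1111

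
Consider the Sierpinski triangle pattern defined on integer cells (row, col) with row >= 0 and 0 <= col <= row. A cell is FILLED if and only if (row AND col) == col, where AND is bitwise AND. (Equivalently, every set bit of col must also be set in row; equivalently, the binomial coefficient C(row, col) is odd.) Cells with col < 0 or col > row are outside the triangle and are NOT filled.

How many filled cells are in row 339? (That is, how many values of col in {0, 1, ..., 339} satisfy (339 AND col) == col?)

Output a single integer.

339 in binary = 101010011
popcount(339) = number of 1-bits in 101010011 = 5
A col c satisfies (339 AND c) == c iff every set bit of c is also set in 339; each of the 5 set bits of 339 can independently be on or off in c.
count = 2^5 = 32

Answer: 32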